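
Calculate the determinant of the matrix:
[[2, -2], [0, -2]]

For a 2×2 matrix [[a, b], [c, d]], det = ad - bc
det = (2)(-2) - (-2)(0) = -4 - 0 = -4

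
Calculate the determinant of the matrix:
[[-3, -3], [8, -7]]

For a 2×2 matrix [[a, b], [c, d]], det = ad - bc
det = (-3)(-7) - (-3)(8) = 21 - -24 = 45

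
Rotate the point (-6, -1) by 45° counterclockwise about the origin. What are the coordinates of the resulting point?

Rotation matrix for 45°: [[cos 45°, -sin 45°], [sin 45°, cos 45°]] ≈ [[0.707107, -0.707107], [0.707107, 0.707107]]
[[0.707107, -0.707107], [0.707107, 0.707107]] × [-6, -1]ᵀ ≈ [-3.5355, -4.9497]ᵀ
Result: (-3.5355, -4.9497)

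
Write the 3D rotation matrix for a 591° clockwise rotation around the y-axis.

Rotation matrix for clockwise 591° around y-axis:
A clockwise rotation by 591° is a counterclockwise rotation by -591°.
cos(-591°) = -0.6293, sin(-591°) = 0.7771
Result: [[-0.6293, 0, 0.7771], [0, 1, 0], [-0.7771, 0, -0.6293]]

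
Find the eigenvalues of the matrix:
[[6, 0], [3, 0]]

Characteristic equation: det(A - λI) = 0
λ² - (trace)λ + (det) = 0
trace = 6 + 0 = 6, det = (6)(0) - (0)(3) = 0
λ² - (6)λ + (0) = 0
λ = (6 ± √((6)² - 4·(0))) / 2 = (6 ± √36) / 2
Solving: λ = 0, 6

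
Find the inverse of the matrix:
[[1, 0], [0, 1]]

For [[a,b],[c,d]], inverse = (1/det)·[[d,-b],[-c,a]]
det = (1)(1) - (0)(0) = 1 - 0 = 1
Inverse = [[1, 0], [0, 1]]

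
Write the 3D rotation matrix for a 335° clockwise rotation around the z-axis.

Rotation matrix for clockwise 335° around z-axis:
A clockwise rotation by 335° is a counterclockwise rotation by -335°.
cos(-335°) = 0.9063, sin(-335°) = 0.4226
Result: [[0.9063, -0.4226, 0], [0.4226, 0.9063, 0], [0, 0, 1]]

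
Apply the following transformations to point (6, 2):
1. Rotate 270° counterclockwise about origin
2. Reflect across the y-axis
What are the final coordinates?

Step 1: Rotate 270° → (2, -6)
Step 2: Reflect across y-axis → (-2, -6)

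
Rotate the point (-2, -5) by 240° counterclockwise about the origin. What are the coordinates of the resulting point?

Rotation matrix for 240°: [[cos 240°, -sin 240°], [sin 240°, cos 240°]] ≈ [[-0.500000, 0.866025], [-0.866025, -0.500000]]
[[-0.500000, 0.866025], [-0.866025, -0.500000]] × [-2, -5]ᵀ ≈ [-3.3301, 4.2321]ᵀ
Result: (-3.3301, 4.2321)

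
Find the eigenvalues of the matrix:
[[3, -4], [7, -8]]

Characteristic equation: det(A - λI) = 0
λ² - (trace)λ + (det) = 0
trace = 3 + -8 = -5, det = (3)(-8) - (-4)(7) = 4
λ² - (-5)λ + (4) = 0
λ = (-5 ± √((-5)² - 4·(4))) / 2 = (-5 ± √9) / 2
Solving: λ = -4, -1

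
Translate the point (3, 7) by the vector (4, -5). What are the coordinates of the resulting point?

Translation by (4, -5) (homogeneous matrix [[1, 0, 4], [0, 1, -5], [0, 0, 1]]):
x' = 3 + 4 = 7
y' = 7 + -5 = 2
Result: (7, 2)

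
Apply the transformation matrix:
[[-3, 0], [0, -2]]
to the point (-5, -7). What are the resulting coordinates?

Matrix multiplication:
[[-3, 0], [0, -2]] × [-5, -7]ᵀ
= [(-3)(-5) + (0)(-7), (0)(-5) + (-2)(-7)]ᵀ
= [15, 14]ᵀ
Result: (15, 14)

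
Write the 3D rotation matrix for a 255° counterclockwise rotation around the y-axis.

Rotation matrix for counterclockwise 255° around y-axis:
cos(255°) = -0.2588, sin(255°) = -0.9659
Result: [[-0.2588, 0, -0.9659], [0, 1, 0], [0.9659, 0, -0.2588]]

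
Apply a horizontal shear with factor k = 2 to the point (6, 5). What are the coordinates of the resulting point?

Shear matrix for horizontal shear with factor k = 2:
[[1, 2], [0, 1]]
Result: (6, 5) → (16, 5)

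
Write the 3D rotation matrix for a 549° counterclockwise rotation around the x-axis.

Rotation matrix for counterclockwise 549° around x-axis:
cos(549°) = -0.9877, sin(549°) = -0.1564
Result: [[1, 0, 0], [0, -0.9877, 0.1564], [0, -0.1564, -0.9877]]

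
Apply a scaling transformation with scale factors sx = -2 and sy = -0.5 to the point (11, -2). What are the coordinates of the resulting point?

Scaling matrix:
[[-2, 0], [0, -0.50]]
Result: (11 × -2, -2 × -0.5) = (-22, 1)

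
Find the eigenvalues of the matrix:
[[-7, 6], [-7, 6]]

Characteristic equation: det(A - λI) = 0
λ² - (trace)λ + (det) = 0
trace = -7 + 6 = -1, det = (-7)(6) - (6)(-7) = 0
λ² - (-1)λ + (0) = 0
λ = (-1 ± √((-1)² - 4·(0))) / 2 = (-1 ± √1) / 2
Solving: λ = -1, 0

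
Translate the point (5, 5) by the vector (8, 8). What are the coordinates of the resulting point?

Translation by (8, 8) (homogeneous matrix [[1, 0, 8], [0, 1, 8], [0, 0, 1]]):
x' = 5 + 8 = 13
y' = 5 + 8 = 13
Result: (13, 13)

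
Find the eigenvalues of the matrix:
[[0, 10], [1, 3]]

Characteristic equation: det(A - λI) = 0
λ² - (trace)λ + (det) = 0
trace = 0 + 3 = 3, det = (0)(3) - (10)(1) = -10
λ² - (3)λ + (-10) = 0
λ = (3 ± √((3)² - 4·(-10))) / 2 = (3 ± √49) / 2
Solving: λ = -2, 5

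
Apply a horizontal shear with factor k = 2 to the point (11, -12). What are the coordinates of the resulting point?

Shear matrix for horizontal shear with factor k = 2:
[[1, 2], [0, 1]]
Result: (11, -12) → (-13, -12)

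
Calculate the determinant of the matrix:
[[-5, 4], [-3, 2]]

For a 2×2 matrix [[a, b], [c, d]], det = ad - bc
det = (-5)(2) - (4)(-3) = -10 - -12 = 2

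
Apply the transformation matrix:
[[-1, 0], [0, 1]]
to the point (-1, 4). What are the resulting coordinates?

Matrix multiplication:
[[-1, 0], [0, 1]] × [-1, 4]ᵀ
= [(-1)(-1) + (0)(4), (0)(-1) + (1)(4)]ᵀ
= [1, 4]ᵀ
Result: (1, 4)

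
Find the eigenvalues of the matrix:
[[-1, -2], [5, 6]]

Characteristic equation: det(A - λI) = 0
λ² - (trace)λ + (det) = 0
trace = -1 + 6 = 5, det = (-1)(6) - (-2)(5) = 4
λ² - (5)λ + (4) = 0
λ = (5 ± √((5)² - 4·(4))) / 2 = (5 ± √9) / 2
Solving: λ = 1, 4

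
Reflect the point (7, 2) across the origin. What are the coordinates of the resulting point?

Reflection across origin: (7, 2) → (-7, -2)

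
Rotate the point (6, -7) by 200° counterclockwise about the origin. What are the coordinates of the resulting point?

Rotation matrix for 200°: [[cos 200°, -sin 200°], [sin 200°, cos 200°]] ≈ [[-0.939693, 0.342020], [-0.342020, -0.939693]]
[[-0.939693, 0.342020], [-0.342020, -0.939693]] × [6, -7]ᵀ ≈ [-8.0323, 4.5257]ᵀ
Result: (-8.0323, 4.5257)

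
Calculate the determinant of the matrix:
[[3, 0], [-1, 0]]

For a 2×2 matrix [[a, b], [c, d]], det = ad - bc
det = (3)(0) - (0)(-1) = 0 - 0 = 0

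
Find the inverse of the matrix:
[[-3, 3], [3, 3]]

For [[a,b],[c,d]], inverse = (1/det)·[[d,-b],[-c,a]]
det = (-3)(3) - (3)(3) = -9 - 9 = -18
Inverse = (1/-18)·[[3, -3], [-3, -3]]
= [[-1/6, 1/6], [1/6, 1/6]]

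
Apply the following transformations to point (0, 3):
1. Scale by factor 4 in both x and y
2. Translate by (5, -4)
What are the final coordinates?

Step 1: Scale (0, 3) by 4 → (0, 12)
Step 2: Translate by (5, -4) → (5, 8)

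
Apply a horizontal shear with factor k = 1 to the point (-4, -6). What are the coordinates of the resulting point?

Shear matrix for horizontal shear with factor k = 1:
[[1, 1], [0, 1]]
Result: (-4, -6) → (-10, -6)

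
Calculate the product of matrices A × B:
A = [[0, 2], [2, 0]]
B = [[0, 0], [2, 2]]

Matrix multiplication:
C[0][0] = 0×0 + 2×2 = 4
C[0][1] = 0×0 + 2×2 = 4
C[1][0] = 2×0 + 0×2 = 0
C[1][1] = 2×0 + 0×2 = 0
Result: [[4, 4], [0, 0]]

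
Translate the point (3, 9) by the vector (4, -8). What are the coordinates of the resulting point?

Translation by (4, -8) (homogeneous matrix [[1, 0, 4], [0, 1, -8], [0, 0, 1]]):
x' = 3 + 4 = 7
y' = 9 + -8 = 1
Result: (7, 1)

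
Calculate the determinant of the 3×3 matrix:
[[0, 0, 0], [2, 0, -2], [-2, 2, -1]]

Expansion along first row:
det = 0·det([[0,-2],[2,-1]]) - 0·det([[2,-2],[-2,-1]]) + 0·det([[2,0],[-2,2]])
    = 0·(0·-1 - -2·2) - 0·(2·-1 - -2·-2) + 0·(2·2 - 0·-2)
    = 0·4 - 0·-6 + 0·4
    = 0 + 0 + 0 = 0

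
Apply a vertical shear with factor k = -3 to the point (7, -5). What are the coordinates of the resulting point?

Shear matrix for vertical shear with factor k = -3:
[[1, 0], [-3, 1]]
Result: (7, -5) → (7, -26)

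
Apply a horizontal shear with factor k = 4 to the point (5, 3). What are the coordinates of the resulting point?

Shear matrix for horizontal shear with factor k = 4:
[[1, 4], [0, 1]]
Result: (5, 3) → (17, 3)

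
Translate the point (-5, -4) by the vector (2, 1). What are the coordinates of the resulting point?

Translation by (2, 1) (homogeneous matrix [[1, 0, 2], [0, 1, 1], [0, 0, 1]]):
x' = -5 + 2 = -3
y' = -4 + 1 = -3
Result: (-3, -3)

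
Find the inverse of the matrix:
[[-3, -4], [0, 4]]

For [[a,b],[c,d]], inverse = (1/det)·[[d,-b],[-c,a]]
det = (-3)(4) - (-4)(0) = -12 - 0 = -12
Inverse = (1/-12)·[[4, 4], [0, -3]]
= [[-1/3, -1/3], [0, 1/4]]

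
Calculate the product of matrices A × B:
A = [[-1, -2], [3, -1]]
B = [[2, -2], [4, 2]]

Matrix multiplication:
C[0][0] = -1×2 + -2×4 = -10
C[0][1] = -1×-2 + -2×2 = -2
C[1][0] = 3×2 + -1×4 = 2
C[1][1] = 3×-2 + -1×2 = -8
Result: [[-10, -2], [2, -8]]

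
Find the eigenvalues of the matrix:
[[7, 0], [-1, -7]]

Characteristic equation: det(A - λI) = 0
λ² - (trace)λ + (det) = 0
trace = 7 + -7 = 0, det = (7)(-7) - (0)(-1) = -49
λ² - (0)λ + (-49) = 0
λ = (0 ± √((0)² - 4·(-49))) / 2 = (0 ± √196) / 2
Solving: λ = -7, 7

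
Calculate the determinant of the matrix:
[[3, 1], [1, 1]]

For a 2×2 matrix [[a, b], [c, d]], det = ad - bc
det = (3)(1) - (1)(1) = 3 - 1 = 2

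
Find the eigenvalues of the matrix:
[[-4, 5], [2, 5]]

Characteristic equation: det(A - λI) = 0
λ² - (trace)λ + (det) = 0
trace = -4 + 5 = 1, det = (-4)(5) - (5)(2) = -30
λ² - (1)λ + (-30) = 0
λ = (1 ± √((1)² - 4·(-30))) / 2 = (1 ± √121) / 2
Solving: λ = -5, 6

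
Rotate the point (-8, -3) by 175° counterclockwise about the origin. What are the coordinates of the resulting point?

Rotation matrix for 175°: [[cos 175°, -sin 175°], [sin 175°, cos 175°]] ≈ [[-0.996195, -0.087156], [0.087156, -0.996195]]
[[-0.996195, -0.087156], [0.087156, -0.996195]] × [-8, -3]ᵀ ≈ [8.2310, 2.2913]ᵀ
Result: (8.2310, 2.2913)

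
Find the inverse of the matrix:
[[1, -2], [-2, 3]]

For [[a,b],[c,d]], inverse = (1/det)·[[d,-b],[-c,a]]
det = (1)(3) - (-2)(-2) = 3 - 4 = -1
Inverse = (1/-1)·[[3, 2], [2, 1]]
= [[-3, -2], [-2, -1]]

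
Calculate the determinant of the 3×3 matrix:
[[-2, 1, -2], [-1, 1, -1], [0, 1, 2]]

Expansion along first row:
det = -2·det([[1,-1],[1,2]]) - 1·det([[-1,-1],[0,2]]) + -2·det([[-1,1],[0,1]])
    = -2·(1·2 - -1·1) - 1·(-1·2 - -1·0) + -2·(-1·1 - 1·0)
    = -2·3 - 1·-2 + -2·-1
    = -6 + 2 + 2 = -2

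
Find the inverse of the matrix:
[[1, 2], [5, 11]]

For [[a,b],[c,d]], inverse = (1/det)·[[d,-b],[-c,a]]
det = (1)(11) - (2)(5) = 11 - 10 = 1
Inverse = [[11, -2], [-5, 1]]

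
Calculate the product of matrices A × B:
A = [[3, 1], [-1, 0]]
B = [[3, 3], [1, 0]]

Matrix multiplication:
C[0][0] = 3×3 + 1×1 = 10
C[0][1] = 3×3 + 1×0 = 9
C[1][0] = -1×3 + 0×1 = -3
C[1][1] = -1×3 + 0×0 = -3
Result: [[10, 9], [-3, -3]]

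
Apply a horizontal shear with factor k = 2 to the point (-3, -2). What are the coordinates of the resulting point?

Shear matrix for horizontal shear with factor k = 2:
[[1, 2], [0, 1]]
Result: (-3, -2) → (-7, -2)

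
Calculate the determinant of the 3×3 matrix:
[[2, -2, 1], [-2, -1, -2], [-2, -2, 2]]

Expansion along first row:
det = 2·det([[-1,-2],[-2,2]]) - -2·det([[-2,-2],[-2,2]]) + 1·det([[-2,-1],[-2,-2]])
    = 2·(-1·2 - -2·-2) - -2·(-2·2 - -2·-2) + 1·(-2·-2 - -1·-2)
    = 2·-6 - -2·-8 + 1·2
    = -12 + -16 + 2 = -26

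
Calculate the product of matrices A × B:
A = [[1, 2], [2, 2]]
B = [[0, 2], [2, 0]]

Matrix multiplication:
C[0][0] = 1×0 + 2×2 = 4
C[0][1] = 1×2 + 2×0 = 2
C[1][0] = 2×0 + 2×2 = 4
C[1][1] = 2×2 + 2×0 = 4
Result: [[4, 2], [4, 4]]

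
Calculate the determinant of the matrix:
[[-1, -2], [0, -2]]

For a 2×2 matrix [[a, b], [c, d]], det = ad - bc
det = (-1)(-2) - (-2)(0) = 2 - 0 = 2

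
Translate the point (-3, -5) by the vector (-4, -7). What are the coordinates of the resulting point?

Translation by (-4, -7) (homogeneous matrix [[1, 0, -4], [0, 1, -7], [0, 0, 1]]):
x' = -3 + -4 = -7
y' = -5 + -7 = -12
Result: (-7, -12)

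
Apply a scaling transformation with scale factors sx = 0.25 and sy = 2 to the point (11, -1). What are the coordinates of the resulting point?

Scaling matrix:
[[0.25, 0], [0, 2]]
Result: (11 × 0.25, -1 × 2) = (2.75, -2)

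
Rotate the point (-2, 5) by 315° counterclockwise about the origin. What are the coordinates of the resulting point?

Rotation matrix for 315°: [[cos 315°, -sin 315°], [sin 315°, cos 315°]] ≈ [[0.707107, 0.707107], [-0.707107, 0.707107]]
[[0.707107, 0.707107], [-0.707107, 0.707107]] × [-2, 5]ᵀ ≈ [2.1213, 4.9497]ᵀ
Result: (2.1213, 4.9497)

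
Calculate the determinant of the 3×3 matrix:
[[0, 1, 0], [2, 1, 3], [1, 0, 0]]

Expansion along first row:
det = 0·det([[1,3],[0,0]]) - 1·det([[2,3],[1,0]]) + 0·det([[2,1],[1,0]])
    = 0·(1·0 - 3·0) - 1·(2·0 - 3·1) + 0·(2·0 - 1·1)
    = 0·0 - 1·-3 + 0·-1
    = 0 + 3 + 0 = 3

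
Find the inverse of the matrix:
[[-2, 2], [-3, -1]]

For [[a,b],[c,d]], inverse = (1/det)·[[d,-b],[-c,a]]
det = (-2)(-1) - (2)(-3) = 2 - -6 = 8
Inverse = (1/8)·[[-1, -2], [3, -2]]
= [[-1/8, -1/4], [3/8, -1/4]]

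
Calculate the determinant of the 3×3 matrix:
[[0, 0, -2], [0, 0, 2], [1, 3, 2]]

Expansion along first row:
det = 0·det([[0,2],[3,2]]) - 0·det([[0,2],[1,2]]) + -2·det([[0,0],[1,3]])
    = 0·(0·2 - 2·3) - 0·(0·2 - 2·1) + -2·(0·3 - 0·1)
    = 0·-6 - 0·-2 + -2·0
    = 0 + 0 + 0 = 0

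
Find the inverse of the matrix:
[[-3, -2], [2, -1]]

For [[a,b],[c,d]], inverse = (1/det)·[[d,-b],[-c,a]]
det = (-3)(-1) - (-2)(2) = 3 - -4 = 7
Inverse = (1/7)·[[-1, 2], [-2, -3]]
= [[-1/7, 2/7], [-2/7, -3/7]]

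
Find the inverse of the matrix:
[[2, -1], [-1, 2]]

For [[a,b],[c,d]], inverse = (1/det)·[[d,-b],[-c,a]]
det = (2)(2) - (-1)(-1) = 4 - 1 = 3
Inverse = (1/3)·[[2, 1], [1, 2]]
= [[2/3, 1/3], [1/3, 2/3]]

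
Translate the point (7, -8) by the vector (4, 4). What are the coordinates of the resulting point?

Translation by (4, 4) (homogeneous matrix [[1, 0, 4], [0, 1, 4], [0, 0, 1]]):
x' = 7 + 4 = 11
y' = -8 + 4 = -4
Result: (11, -4)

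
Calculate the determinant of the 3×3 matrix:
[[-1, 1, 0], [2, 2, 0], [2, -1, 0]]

Expansion along first row:
det = -1·det([[2,0],[-1,0]]) - 1·det([[2,0],[2,0]]) + 0·det([[2,2],[2,-1]])
    = -1·(2·0 - 0·-1) - 1·(2·0 - 0·2) + 0·(2·-1 - 2·2)
    = -1·0 - 1·0 + 0·-6
    = 0 + 0 + 0 = 0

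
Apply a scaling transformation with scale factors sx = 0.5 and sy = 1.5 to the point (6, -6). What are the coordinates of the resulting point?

Scaling matrix:
[[0.50, 0], [0, 1.50]]
Result: (6 × 0.5, -6 × 1.5) = (3, -9)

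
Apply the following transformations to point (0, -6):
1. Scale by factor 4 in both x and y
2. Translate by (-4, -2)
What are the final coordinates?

Step 1: Scale (0, -6) by 4 → (0, -24)
Step 2: Translate by (-4, -2) → (-4, -26)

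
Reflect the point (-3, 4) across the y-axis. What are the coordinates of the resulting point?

Reflection across y-axis: (-3, 4) → (3, 4)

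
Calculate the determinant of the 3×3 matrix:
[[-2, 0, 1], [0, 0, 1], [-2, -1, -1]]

Expansion along first row:
det = -2·det([[0,1],[-1,-1]]) - 0·det([[0,1],[-2,-1]]) + 1·det([[0,0],[-2,-1]])
    = -2·(0·-1 - 1·-1) - 0·(0·-1 - 1·-2) + 1·(0·-1 - 0·-2)
    = -2·1 - 0·2 + 1·0
    = -2 + 0 + 0 = -2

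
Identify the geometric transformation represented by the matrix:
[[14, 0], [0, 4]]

This matrix represents: non-uniform scaling by sx = 14, sy = 4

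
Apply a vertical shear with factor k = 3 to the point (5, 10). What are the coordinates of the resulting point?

Shear matrix for vertical shear with factor k = 3:
[[1, 0], [3, 1]]
Result: (5, 10) → (5, 25)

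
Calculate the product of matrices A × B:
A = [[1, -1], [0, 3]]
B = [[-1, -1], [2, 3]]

Matrix multiplication:
C[0][0] = 1×-1 + -1×2 = -3
C[0][1] = 1×-1 + -1×3 = -4
C[1][0] = 0×-1 + 3×2 = 6
C[1][1] = 0×-1 + 3×3 = 9
Result: [[-3, -4], [6, 9]]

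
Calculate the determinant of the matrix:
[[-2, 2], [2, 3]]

For a 2×2 matrix [[a, b], [c, d]], det = ad - bc
det = (-2)(3) - (2)(2) = -6 - 4 = -10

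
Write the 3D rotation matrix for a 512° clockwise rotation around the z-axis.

Rotation matrix for clockwise 512° around z-axis:
A clockwise rotation by 512° is a counterclockwise rotation by -512°.
cos(-512°) = -0.8829, sin(-512°) = -0.4695
Result: [[-0.8829, 0.4695, 0], [-0.4695, -0.8829, 0], [0, 0, 1]]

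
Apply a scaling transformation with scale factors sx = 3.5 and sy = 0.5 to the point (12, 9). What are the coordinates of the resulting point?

Scaling matrix:
[[3.50, 0], [0, 0.50]]
Result: (12 × 3.5, 9 × 0.5) = (42, 4.5)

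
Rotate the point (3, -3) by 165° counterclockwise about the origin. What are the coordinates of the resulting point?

Rotation matrix for 165°: [[cos 165°, -sin 165°], [sin 165°, cos 165°]] ≈ [[-0.965926, -0.258819], [0.258819, -0.965926]]
[[-0.965926, -0.258819], [0.258819, -0.965926]] × [3, -3]ᵀ ≈ [-2.1213, 3.6742]ᵀ
Result: (-2.1213, 3.6742)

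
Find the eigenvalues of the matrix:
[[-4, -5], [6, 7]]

Characteristic equation: det(A - λI) = 0
λ² - (trace)λ + (det) = 0
trace = -4 + 7 = 3, det = (-4)(7) - (-5)(6) = 2
λ² - (3)λ + (2) = 0
λ = (3 ± √((3)² - 4·(2))) / 2 = (3 ± √1) / 2
Solving: λ = 1, 2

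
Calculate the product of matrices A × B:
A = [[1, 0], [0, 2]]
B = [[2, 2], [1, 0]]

Matrix multiplication:
C[0][0] = 1×2 + 0×1 = 2
C[0][1] = 1×2 + 0×0 = 2
C[1][0] = 0×2 + 2×1 = 2
C[1][1] = 0×2 + 2×0 = 0
Result: [[2, 2], [2, 0]]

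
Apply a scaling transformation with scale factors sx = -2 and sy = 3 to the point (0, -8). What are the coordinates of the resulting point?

Scaling matrix:
[[-2, 0], [0, 3]]
Result: (0 × -2, -8 × 3) = (0, -24)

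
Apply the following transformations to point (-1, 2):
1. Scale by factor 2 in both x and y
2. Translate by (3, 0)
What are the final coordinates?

Step 1: Scale (-1, 2) by 2 → (-2, 4)
Step 2: Translate by (3, 0) → (1, 4)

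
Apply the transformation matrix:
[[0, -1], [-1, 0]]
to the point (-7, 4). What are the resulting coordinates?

Matrix multiplication:
[[0, -1], [-1, 0]] × [-7, 4]ᵀ
= [(0)(-7) + (-1)(4), (-1)(-7) + (0)(4)]ᵀ
= [-4, 7]ᵀ
Result: (-4, 7)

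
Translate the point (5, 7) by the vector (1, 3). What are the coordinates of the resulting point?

Translation by (1, 3) (homogeneous matrix [[1, 0, 1], [0, 1, 3], [0, 0, 1]]):
x' = 5 + 1 = 6
y' = 7 + 3 = 10
Result: (6, 10)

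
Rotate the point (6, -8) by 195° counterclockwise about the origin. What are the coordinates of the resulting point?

Rotation matrix for 195°: [[cos 195°, -sin 195°], [sin 195°, cos 195°]] ≈ [[-0.965926, 0.258819], [-0.258819, -0.965926]]
[[-0.965926, 0.258819], [-0.258819, -0.965926]] × [6, -8]ᵀ ≈ [-7.8661, 6.1745]ᵀ
Result: (-7.8661, 6.1745)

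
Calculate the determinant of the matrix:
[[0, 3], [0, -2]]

For a 2×2 matrix [[a, b], [c, d]], det = ad - bc
det = (0)(-2) - (3)(0) = 0 - 0 = 0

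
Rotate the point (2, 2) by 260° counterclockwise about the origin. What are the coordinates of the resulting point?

Rotation matrix for 260°: [[cos 260°, -sin 260°], [sin 260°, cos 260°]] ≈ [[-0.173648, 0.984808], [-0.984808, -0.173648]]
[[-0.173648, 0.984808], [-0.984808, -0.173648]] × [2, 2]ᵀ ≈ [1.6223, -2.3169]ᵀ
Result: (1.6223, -2.3169)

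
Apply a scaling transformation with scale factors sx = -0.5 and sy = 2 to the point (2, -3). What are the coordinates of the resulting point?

Scaling matrix:
[[-0.50, 0], [0, 2]]
Result: (2 × -0.5, -3 × 2) = (-1, -6)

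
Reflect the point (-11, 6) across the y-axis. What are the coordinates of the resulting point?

Reflection across y-axis: (-11, 6) → (11, 6)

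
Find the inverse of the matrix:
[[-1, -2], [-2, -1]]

For [[a,b],[c,d]], inverse = (1/det)·[[d,-b],[-c,a]]
det = (-1)(-1) - (-2)(-2) = 1 - 4 = -3
Inverse = (1/-3)·[[-1, 2], [2, -1]]
= [[1/3, -2/3], [-2/3, 1/3]]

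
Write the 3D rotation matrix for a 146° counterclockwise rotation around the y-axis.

Rotation matrix for counterclockwise 146° around y-axis:
cos(146°) = -0.8290, sin(146°) = 0.5592
Result: [[-0.8290, 0, 0.5592], [0, 1, 0], [-0.5592, 0, -0.8290]]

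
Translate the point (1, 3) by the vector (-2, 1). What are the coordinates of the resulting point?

Translation by (-2, 1) (homogeneous matrix [[1, 0, -2], [0, 1, 1], [0, 0, 1]]):
x' = 1 + -2 = -1
y' = 3 + 1 = 4
Result: (-1, 4)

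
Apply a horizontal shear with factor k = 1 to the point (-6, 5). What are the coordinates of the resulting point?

Shear matrix for horizontal shear with factor k = 1:
[[1, 1], [0, 1]]
Result: (-6, 5) → (-1, 5)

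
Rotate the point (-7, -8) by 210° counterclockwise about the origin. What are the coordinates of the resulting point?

Rotation matrix for 210°: [[cos 210°, -sin 210°], [sin 210°, cos 210°]] ≈ [[-0.866025, 0.500000], [-0.500000, -0.866025]]
[[-0.866025, 0.500000], [-0.500000, -0.866025]] × [-7, -8]ᵀ ≈ [2.0622, 10.4282]ᵀ
Result: (2.0622, 10.4282)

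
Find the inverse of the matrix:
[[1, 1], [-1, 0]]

For [[a,b],[c,d]], inverse = (1/det)·[[d,-b],[-c,a]]
det = (1)(0) - (1)(-1) = 0 - -1 = 1
Inverse = [[0, -1], [1, 1]]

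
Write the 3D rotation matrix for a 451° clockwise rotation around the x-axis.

Rotation matrix for clockwise 451° around x-axis:
A clockwise rotation by 451° is a counterclockwise rotation by -451°.
cos(-451°) = -0.0175, sin(-451°) = -0.9998
Result: [[1, 0, 0], [0, -0.0175, 0.9998], [0, -0.9998, -0.0175]]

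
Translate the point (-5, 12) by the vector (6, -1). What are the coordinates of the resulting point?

Translation by (6, -1) (homogeneous matrix [[1, 0, 6], [0, 1, -1], [0, 0, 1]]):
x' = -5 + 6 = 1
y' = 12 + -1 = 11
Result: (1, 11)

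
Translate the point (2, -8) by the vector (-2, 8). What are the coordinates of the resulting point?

Translation by (-2, 8) (homogeneous matrix [[1, 0, -2], [0, 1, 8], [0, 0, 1]]):
x' = 2 + -2 = 0
y' = -8 + 8 = 0
Result: (0, 0)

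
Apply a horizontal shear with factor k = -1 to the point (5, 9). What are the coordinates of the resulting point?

Shear matrix for horizontal shear with factor k = -1:
[[1, -1], [0, 1]]
Result: (5, 9) → (-4, 9)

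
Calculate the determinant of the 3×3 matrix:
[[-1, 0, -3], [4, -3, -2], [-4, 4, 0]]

Expansion along first row:
det = -1·det([[-3,-2],[4,0]]) - 0·det([[4,-2],[-4,0]]) + -3·det([[4,-3],[-4,4]])
    = -1·(-3·0 - -2·4) - 0·(4·0 - -2·-4) + -3·(4·4 - -3·-4)
    = -1·8 - 0·-8 + -3·4
    = -8 + 0 + -12 = -20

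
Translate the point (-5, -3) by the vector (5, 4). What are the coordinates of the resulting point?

Translation by (5, 4) (homogeneous matrix [[1, 0, 5], [0, 1, 4], [0, 0, 1]]):
x' = -5 + 5 = 0
y' = -3 + 4 = 1
Result: (0, 1)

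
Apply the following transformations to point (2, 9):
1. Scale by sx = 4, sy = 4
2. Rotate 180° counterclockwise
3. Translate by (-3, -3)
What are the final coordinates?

Step 1: Scale → (8, 36)
Step 2: Rotate 180° → (-8, -36)
Step 3: Translate → (-11, -39)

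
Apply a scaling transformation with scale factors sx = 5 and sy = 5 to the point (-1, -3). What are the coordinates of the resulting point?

Scaling matrix:
[[5, 0], [0, 5]]
Result: (-1 × 5, -3 × 5) = (-5, -15)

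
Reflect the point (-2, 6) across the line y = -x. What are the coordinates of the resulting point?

Reflection across line y = -x: (-2, 6) → (-6, 2)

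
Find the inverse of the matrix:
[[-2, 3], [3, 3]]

For [[a,b],[c,d]], inverse = (1/det)·[[d,-b],[-c,a]]
det = (-2)(3) - (3)(3) = -6 - 9 = -15
Inverse = (1/-15)·[[3, -3], [-3, -2]]
= [[-1/5, 1/5], [1/5, 2/15]]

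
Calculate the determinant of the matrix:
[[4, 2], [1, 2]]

For a 2×2 matrix [[a, b], [c, d]], det = ad - bc
det = (4)(2) - (2)(1) = 8 - 2 = 6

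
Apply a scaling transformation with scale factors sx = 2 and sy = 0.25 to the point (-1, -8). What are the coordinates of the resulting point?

Scaling matrix:
[[2, 0], [0, 0.25]]
Result: (-1 × 2, -8 × 0.25) = (-2, -2)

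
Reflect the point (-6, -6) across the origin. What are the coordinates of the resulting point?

Reflection across origin: (-6, -6) → (6, 6)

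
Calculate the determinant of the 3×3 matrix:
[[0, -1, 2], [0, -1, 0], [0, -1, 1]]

Expansion along first row:
det = 0·det([[-1,0],[-1,1]]) - -1·det([[0,0],[0,1]]) + 2·det([[0,-1],[0,-1]])
    = 0·(-1·1 - 0·-1) - -1·(0·1 - 0·0) + 2·(0·-1 - -1·0)
    = 0·-1 - -1·0 + 2·0
    = 0 + 0 + 0 = 0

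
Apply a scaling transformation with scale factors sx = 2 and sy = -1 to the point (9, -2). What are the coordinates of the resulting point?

Scaling matrix:
[[2, 0], [0, -1]]
Result: (9 × 2, -2 × -1) = (18, 2)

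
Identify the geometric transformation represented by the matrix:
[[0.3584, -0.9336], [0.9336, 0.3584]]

This matrix represents: rotation by 69° counterclockwise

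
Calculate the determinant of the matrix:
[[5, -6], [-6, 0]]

For a 2×2 matrix [[a, b], [c, d]], det = ad - bc
det = (5)(0) - (-6)(-6) = 0 - 36 = -36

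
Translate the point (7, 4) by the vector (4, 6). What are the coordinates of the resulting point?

Translation by (4, 6) (homogeneous matrix [[1, 0, 4], [0, 1, 6], [0, 0, 1]]):
x' = 7 + 4 = 11
y' = 4 + 6 = 10
Result: (11, 10)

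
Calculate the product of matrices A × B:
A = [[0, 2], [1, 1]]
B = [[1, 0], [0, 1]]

Matrix multiplication:
C[0][0] = 0×1 + 2×0 = 0
C[0][1] = 0×0 + 2×1 = 2
C[1][0] = 1×1 + 1×0 = 1
C[1][1] = 1×0 + 1×1 = 1
Result: [[0, 2], [1, 1]]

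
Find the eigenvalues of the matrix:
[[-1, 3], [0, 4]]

Characteristic equation: det(A - λI) = 0
λ² - (trace)λ + (det) = 0
trace = -1 + 4 = 3, det = (-1)(4) - (3)(0) = -4
λ² - (3)λ + (-4) = 0
λ = (3 ± √((3)² - 4·(-4))) / 2 = (3 ± √25) / 2
Solving: λ = -1, 4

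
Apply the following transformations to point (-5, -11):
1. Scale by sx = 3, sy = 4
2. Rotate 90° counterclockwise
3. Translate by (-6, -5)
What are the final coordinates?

Step 1: Scale → (-15, -44)
Step 2: Rotate 90° → (44, -15)
Step 3: Translate → (38, -20)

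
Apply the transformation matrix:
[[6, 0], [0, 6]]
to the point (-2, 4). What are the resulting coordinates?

Matrix multiplication:
[[6, 0], [0, 6]] × [-2, 4]ᵀ
= [(6)(-2) + (0)(4), (0)(-2) + (6)(4)]ᵀ
= [-12, 24]ᵀ
Result: (-12, 24)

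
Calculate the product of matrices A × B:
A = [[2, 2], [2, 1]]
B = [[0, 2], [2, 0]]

Matrix multiplication:
C[0][0] = 2×0 + 2×2 = 4
C[0][1] = 2×2 + 2×0 = 4
C[1][0] = 2×0 + 1×2 = 2
C[1][1] = 2×2 + 1×0 = 4
Result: [[4, 4], [2, 4]]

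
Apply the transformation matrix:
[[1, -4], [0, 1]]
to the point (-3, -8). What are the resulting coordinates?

Matrix multiplication:
[[1, -4], [0, 1]] × [-3, -8]ᵀ
= [(1)(-3) + (-4)(-8), (0)(-3) + (1)(-8)]ᵀ
= [29, -8]ᵀ
Result: (29, -8)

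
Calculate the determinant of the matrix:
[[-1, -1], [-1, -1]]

For a 2×2 matrix [[a, b], [c, d]], det = ad - bc
det = (-1)(-1) - (-1)(-1) = 1 - 1 = 0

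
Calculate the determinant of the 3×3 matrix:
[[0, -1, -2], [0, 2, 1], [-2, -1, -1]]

Expansion along first row:
det = 0·det([[2,1],[-1,-1]]) - -1·det([[0,1],[-2,-1]]) + -2·det([[0,2],[-2,-1]])
    = 0·(2·-1 - 1·-1) - -1·(0·-1 - 1·-2) + -2·(0·-1 - 2·-2)
    = 0·-1 - -1·2 + -2·4
    = 0 + 2 + -8 = -6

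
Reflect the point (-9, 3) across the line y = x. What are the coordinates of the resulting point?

Reflection across line y = x: (-9, 3) → (3, -9)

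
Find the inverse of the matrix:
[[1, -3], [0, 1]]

For [[a,b],[c,d]], inverse = (1/det)·[[d,-b],[-c,a]]
det = (1)(1) - (-3)(0) = 1 - 0 = 1
Inverse = [[1, 3], [0, 1]]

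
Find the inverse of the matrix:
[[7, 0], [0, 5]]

For [[a,b],[c,d]], inverse = (1/det)·[[d,-b],[-c,a]]
det = (7)(5) - (0)(0) = 35 - 0 = 35
Inverse = (1/35)·[[5, 0], [0, 7]]
= [[1/7, 0], [0, 1/5]]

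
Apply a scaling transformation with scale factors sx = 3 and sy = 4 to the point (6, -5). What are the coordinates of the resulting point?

Scaling matrix:
[[3, 0], [0, 4]]
Result: (6 × 3, -5 × 4) = (18, -20)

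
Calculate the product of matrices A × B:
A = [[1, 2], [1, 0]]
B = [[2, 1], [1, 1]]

Matrix multiplication:
C[0][0] = 1×2 + 2×1 = 4
C[0][1] = 1×1 + 2×1 = 3
C[1][0] = 1×2 + 0×1 = 2
C[1][1] = 1×1 + 0×1 = 1
Result: [[4, 3], [2, 1]]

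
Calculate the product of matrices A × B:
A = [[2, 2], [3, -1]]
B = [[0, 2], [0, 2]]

Matrix multiplication:
C[0][0] = 2×0 + 2×0 = 0
C[0][1] = 2×2 + 2×2 = 8
C[1][0] = 3×0 + -1×0 = 0
C[1][1] = 3×2 + -1×2 = 4
Result: [[0, 8], [0, 4]]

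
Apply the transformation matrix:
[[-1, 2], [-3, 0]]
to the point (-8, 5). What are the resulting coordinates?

Matrix multiplication:
[[-1, 2], [-3, 0]] × [-8, 5]ᵀ
= [(-1)(-8) + (2)(5), (-3)(-8) + (0)(5)]ᵀ
= [18, 24]ᵀ
Result: (18, 24)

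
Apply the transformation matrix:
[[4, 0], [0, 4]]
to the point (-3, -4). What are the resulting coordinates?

Matrix multiplication:
[[4, 0], [0, 4]] × [-3, -4]ᵀ
= [(4)(-3) + (0)(-4), (0)(-3) + (4)(-4)]ᵀ
= [-12, -16]ᵀ
Result: (-12, -16)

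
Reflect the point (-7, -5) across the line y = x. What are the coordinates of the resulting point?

Reflection across line y = x: (-7, -5) → (-5, -7)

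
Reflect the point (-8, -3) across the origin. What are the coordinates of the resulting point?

Reflection across origin: (-8, -3) → (8, 3)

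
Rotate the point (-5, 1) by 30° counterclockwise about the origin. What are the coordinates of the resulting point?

Rotation matrix for 30°: [[cos 30°, -sin 30°], [sin 30°, cos 30°]] ≈ [[0.866025, -0.500000], [0.500000, 0.866025]]
[[0.866025, -0.500000], [0.500000, 0.866025]] × [-5, 1]ᵀ ≈ [-4.8301, -1.6340]ᵀ
Result: (-4.8301, -1.6340)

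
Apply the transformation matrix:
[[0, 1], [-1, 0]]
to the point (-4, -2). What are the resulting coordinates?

Matrix multiplication:
[[0, 1], [-1, 0]] × [-4, -2]ᵀ
= [(0)(-4) + (1)(-2), (-1)(-4) + (0)(-2)]ᵀ
= [-2, 4]ᵀ
Result: (-2, 4)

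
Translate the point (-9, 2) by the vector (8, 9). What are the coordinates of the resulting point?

Translation by (8, 9) (homogeneous matrix [[1, 0, 8], [0, 1, 9], [0, 0, 1]]):
x' = -9 + 8 = -1
y' = 2 + 9 = 11
Result: (-1, 11)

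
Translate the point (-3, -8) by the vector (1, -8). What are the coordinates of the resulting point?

Translation by (1, -8) (homogeneous matrix [[1, 0, 1], [0, 1, -8], [0, 0, 1]]):
x' = -3 + 1 = -2
y' = -8 + -8 = -16
Result: (-2, -16)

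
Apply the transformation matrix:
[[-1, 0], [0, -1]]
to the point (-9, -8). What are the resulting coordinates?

Matrix multiplication:
[[-1, 0], [0, -1]] × [-9, -8]ᵀ
= [(-1)(-9) + (0)(-8), (0)(-9) + (-1)(-8)]ᵀ
= [9, 8]ᵀ
Result: (9, 8)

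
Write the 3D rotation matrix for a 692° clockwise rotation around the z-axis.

Rotation matrix for clockwise 692° around z-axis:
A clockwise rotation by 692° is a counterclockwise rotation by -692°.
cos(-692°) = 0.8829, sin(-692°) = 0.4695
Result: [[0.8829, -0.4695, 0], [0.4695, 0.8829, 0], [0, 0, 1]]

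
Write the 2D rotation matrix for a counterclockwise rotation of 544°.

Rotation matrix formula: [[cos θ, -sin θ], [sin θ, cos θ]]
For θ = 544°:
cos(544°) = -0.9976
sin(544°) = -0.0698
Result: [[-0.9976, 0.0698], [-0.0698, -0.9976]]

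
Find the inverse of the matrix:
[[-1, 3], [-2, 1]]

For [[a,b],[c,d]], inverse = (1/det)·[[d,-b],[-c,a]]
det = (-1)(1) - (3)(-2) = -1 - -6 = 5
Inverse = (1/5)·[[1, -3], [2, -1]]
= [[1/5, -3/5], [2/5, -1/5]]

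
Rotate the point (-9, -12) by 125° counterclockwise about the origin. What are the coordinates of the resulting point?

Rotation matrix for 125°: [[cos 125°, -sin 125°], [sin 125°, cos 125°]] ≈ [[-0.573576, -0.819152], [0.819152, -0.573576]]
[[-0.573576, -0.819152], [0.819152, -0.573576]] × [-9, -12]ᵀ ≈ [14.9920, -0.4895]ᵀ
Result: (14.9920, -0.4895)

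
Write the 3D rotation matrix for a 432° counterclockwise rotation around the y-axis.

Rotation matrix for counterclockwise 432° around y-axis:
cos(432°) = 0.3090, sin(432°) = 0.9511
Result: [[0.3090, 0, 0.9511], [0, 1, 0], [-0.9511, 0, 0.3090]]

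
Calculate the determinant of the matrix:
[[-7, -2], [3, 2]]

For a 2×2 matrix [[a, b], [c, d]], det = ad - bc
det = (-7)(2) - (-2)(3) = -14 - -6 = -8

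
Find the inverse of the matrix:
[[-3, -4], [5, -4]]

For [[a,b],[c,d]], inverse = (1/det)·[[d,-b],[-c,a]]
det = (-3)(-4) - (-4)(5) = 12 - -20 = 32
Inverse = (1/32)·[[-4, 4], [-5, -3]]
= [[-1/8, 1/8], [-5/32, -3/32]]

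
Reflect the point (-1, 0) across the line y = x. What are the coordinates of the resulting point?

Reflection across line y = x: (-1, 0) → (0, -1)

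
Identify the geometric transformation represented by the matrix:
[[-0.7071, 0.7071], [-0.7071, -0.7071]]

This matrix represents: rotation by 225° counterclockwise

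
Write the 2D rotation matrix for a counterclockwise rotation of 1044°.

Rotation matrix formula: [[cos θ, -sin θ], [sin θ, cos θ]]
For θ = 1044°:
cos(1044°) = 0.8090
sin(1044°) = -0.5878
Result: [[0.8090, 0.5878], [-0.5878, 0.8090]]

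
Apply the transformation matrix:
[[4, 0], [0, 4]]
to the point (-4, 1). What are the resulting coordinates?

Matrix multiplication:
[[4, 0], [0, 4]] × [-4, 1]ᵀ
= [(4)(-4) + (0)(1), (0)(-4) + (4)(1)]ᵀ
= [-16, 4]ᵀ
Result: (-16, 4)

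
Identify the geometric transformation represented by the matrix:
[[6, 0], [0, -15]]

This matrix represents: non-uniform scaling by sx = 6, sy = -15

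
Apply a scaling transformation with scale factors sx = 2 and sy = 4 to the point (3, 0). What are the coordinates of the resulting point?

Scaling matrix:
[[2, 0], [0, 4]]
Result: (3 × 2, 0 × 4) = (6, 0)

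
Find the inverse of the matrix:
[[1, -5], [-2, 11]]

For [[a,b],[c,d]], inverse = (1/det)·[[d,-b],[-c,a]]
det = (1)(11) - (-5)(-2) = 11 - 10 = 1
Inverse = [[11, 5], [2, 1]]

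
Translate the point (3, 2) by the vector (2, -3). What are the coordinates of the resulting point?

Translation by (2, -3) (homogeneous matrix [[1, 0, 2], [0, 1, -3], [0, 0, 1]]):
x' = 3 + 2 = 5
y' = 2 + -3 = -1
Result: (5, -1)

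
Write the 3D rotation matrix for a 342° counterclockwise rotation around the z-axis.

Rotation matrix for counterclockwise 342° around z-axis:
cos(342°) = 0.9511, sin(342°) = -0.3090
Result: [[0.9511, 0.3090, 0], [-0.3090, 0.9511, 0], [0, 0, 1]]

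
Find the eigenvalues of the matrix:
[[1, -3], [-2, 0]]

Characteristic equation: det(A - λI) = 0
λ² - (trace)λ + (det) = 0
trace = 1 + 0 = 1, det = (1)(0) - (-3)(-2) = -6
λ² - (1)λ + (-6) = 0
λ = (1 ± √((1)² - 4·(-6))) / 2 = (1 ± √25) / 2
Solving: λ = -2, 3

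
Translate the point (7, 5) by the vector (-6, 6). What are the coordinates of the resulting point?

Translation by (-6, 6) (homogeneous matrix [[1, 0, -6], [0, 1, 6], [0, 0, 1]]):
x' = 7 + -6 = 1
y' = 5 + 6 = 11
Result: (1, 11)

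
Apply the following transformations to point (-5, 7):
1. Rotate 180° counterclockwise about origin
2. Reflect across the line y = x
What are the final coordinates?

Step 1: Rotate 180° → (5, -7)
Step 2: Reflect across line y = x → (-7, 5)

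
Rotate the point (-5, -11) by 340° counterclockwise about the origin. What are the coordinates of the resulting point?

Rotation matrix for 340°: [[cos 340°, -sin 340°], [sin 340°, cos 340°]] ≈ [[0.939693, 0.342020], [-0.342020, 0.939693]]
[[0.939693, 0.342020], [-0.342020, 0.939693]] × [-5, -11]ᵀ ≈ [-8.4607, -8.6265]ᵀ
Result: (-8.4607, -8.6265)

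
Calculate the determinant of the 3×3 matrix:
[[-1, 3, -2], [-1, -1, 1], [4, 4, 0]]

Expansion along first row:
det = -1·det([[-1,1],[4,0]]) - 3·det([[-1,1],[4,0]]) + -2·det([[-1,-1],[4,4]])
    = -1·(-1·0 - 1·4) - 3·(-1·0 - 1·4) + -2·(-1·4 - -1·4)
    = -1·-4 - 3·-4 + -2·0
    = 4 + 12 + 0 = 16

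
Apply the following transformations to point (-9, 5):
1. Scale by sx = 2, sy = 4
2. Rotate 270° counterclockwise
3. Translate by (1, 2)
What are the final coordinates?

Step 1: Scale → (-18, 20)
Step 2: Rotate 270° → (20, 18)
Step 3: Translate → (21, 20)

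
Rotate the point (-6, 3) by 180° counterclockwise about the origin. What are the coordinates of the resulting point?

Rotation matrix for 180°: [[cos 180°, -sin 180°], [sin 180°, cos 180°]] = [[-1, 0], [0, -1]]
[[-1, 0], [0, -1]] × [-6, 3]ᵀ = [6, -3]ᵀ
Result: (6, -3)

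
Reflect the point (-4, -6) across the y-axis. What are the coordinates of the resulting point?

Reflection across y-axis: (-4, -6) → (4, -6)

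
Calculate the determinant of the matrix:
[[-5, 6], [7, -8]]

For a 2×2 matrix [[a, b], [c, d]], det = ad - bc
det = (-5)(-8) - (6)(7) = 40 - 42 = -2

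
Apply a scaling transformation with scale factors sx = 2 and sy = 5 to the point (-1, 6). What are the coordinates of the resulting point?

Scaling matrix:
[[2, 0], [0, 5]]
Result: (-1 × 2, 6 × 5) = (-2, 30)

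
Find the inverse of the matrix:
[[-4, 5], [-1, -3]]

For [[a,b],[c,d]], inverse = (1/det)·[[d,-b],[-c,a]]
det = (-4)(-3) - (5)(-1) = 12 - -5 = 17
Inverse = (1/17)·[[-3, -5], [1, -4]]
= [[-3/17, -5/17], [1/17, -4/17]]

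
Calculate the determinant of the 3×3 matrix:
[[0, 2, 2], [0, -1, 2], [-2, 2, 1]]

Expansion along first row:
det = 0·det([[-1,2],[2,1]]) - 2·det([[0,2],[-2,1]]) + 2·det([[0,-1],[-2,2]])
    = 0·(-1·1 - 2·2) - 2·(0·1 - 2·-2) + 2·(0·2 - -1·-2)
    = 0·-5 - 2·4 + 2·-2
    = 0 + -8 + -4 = -12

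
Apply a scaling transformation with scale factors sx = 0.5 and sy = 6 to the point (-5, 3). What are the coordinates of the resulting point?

Scaling matrix:
[[0.50, 0], [0, 6]]
Result: (-5 × 0.5, 3 × 6) = (-2.5, 18)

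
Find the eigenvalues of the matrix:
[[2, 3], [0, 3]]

Characteristic equation: det(A - λI) = 0
λ² - (trace)λ + (det) = 0
trace = 2 + 3 = 5, det = (2)(3) - (3)(0) = 6
λ² - (5)λ + (6) = 0
λ = (5 ± √((5)² - 4·(6))) / 2 = (5 ± √1) / 2
Solving: λ = 2, 3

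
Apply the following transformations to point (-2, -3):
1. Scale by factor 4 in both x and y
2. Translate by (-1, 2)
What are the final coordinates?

Step 1: Scale (-2, -3) by 4 → (-8, -12)
Step 2: Translate by (-1, 2) → (-9, -10)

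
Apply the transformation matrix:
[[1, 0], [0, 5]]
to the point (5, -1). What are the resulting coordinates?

Matrix multiplication:
[[1, 0], [0, 5]] × [5, -1]ᵀ
= [(1)(5) + (0)(-1), (0)(5) + (5)(-1)]ᵀ
= [5, -5]ᵀ
Result: (5, -5)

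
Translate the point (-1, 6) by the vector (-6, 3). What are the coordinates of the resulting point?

Translation by (-6, 3) (homogeneous matrix [[1, 0, -6], [0, 1, 3], [0, 0, 1]]):
x' = -1 + -6 = -7
y' = 6 + 3 = 9
Result: (-7, 9)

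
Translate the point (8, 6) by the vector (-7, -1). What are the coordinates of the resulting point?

Translation by (-7, -1) (homogeneous matrix [[1, 0, -7], [0, 1, -1], [0, 0, 1]]):
x' = 8 + -7 = 1
y' = 6 + -1 = 5
Result: (1, 5)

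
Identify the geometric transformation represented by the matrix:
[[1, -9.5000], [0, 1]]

This matrix represents: horizontal shear with factor -9.5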